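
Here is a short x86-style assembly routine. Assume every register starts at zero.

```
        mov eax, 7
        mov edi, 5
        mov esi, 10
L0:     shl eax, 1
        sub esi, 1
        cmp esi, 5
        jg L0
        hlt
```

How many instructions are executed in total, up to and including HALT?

24

after mov eax, 7: eax=7
after mov edi, 5: edi=5
after mov esi, 10: esi=10
after shl eax, 1: eax=7<<1=14
after sub esi, 1: esi=10-1=9
cmp esi, 5  (cmp 9,5)
jg L0: taken
after shl eax, 1: eax=14<<1=28
after sub esi, 1: esi=9-1=8
cmp esi, 5  (cmp 8,5)
jg L0: taken
after shl eax, 1: eax=28<<1=56
after sub esi, 1: esi=8-1=7
cmp esi, 5  (cmp 7,5)
jg L0: taken
after shl eax, 1: eax=56<<1=112
after sub esi, 1: esi=7-1=6
cmp esi, 5  (cmp 6,5)
jg L0: taken
after shl eax, 1: eax=112<<1=224
after sub esi, 1: esi=6-1=5
cmp esi, 5  (cmp 5,5)
jg L0: not taken
halt.
Total executed instructions: 24.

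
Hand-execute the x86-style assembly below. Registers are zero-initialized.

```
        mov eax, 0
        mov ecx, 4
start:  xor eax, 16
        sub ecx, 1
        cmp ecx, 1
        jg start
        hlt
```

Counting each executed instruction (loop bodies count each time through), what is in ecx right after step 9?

mov eax, 0 → eax=0
mov ecx, 4 → ecx=4
xor eax, 16 → eax=0^16=16
sub ecx, 1 → ecx=4-1=3
cmp ecx, 1  (cmp 3,1)
jg start: taken
xor eax, 16 → eax=16^16=0
sub ecx, 1 → ecx=3-1=2
cmp ecx, 1  (cmp 2,1)
After step 9: ecx = 2.

2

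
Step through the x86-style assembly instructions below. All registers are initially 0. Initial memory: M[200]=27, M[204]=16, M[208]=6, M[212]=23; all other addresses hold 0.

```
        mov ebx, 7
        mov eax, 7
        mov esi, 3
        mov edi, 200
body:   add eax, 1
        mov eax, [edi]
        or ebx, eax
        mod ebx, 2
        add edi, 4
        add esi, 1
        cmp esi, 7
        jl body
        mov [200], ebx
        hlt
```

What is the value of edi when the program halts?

216

mov ebx, 7 → ebx=7
mov eax, 7 → eax=7
mov esi, 3 → esi=3
mov edi, 200 → edi=200
add eax, 1 → eax=7+1=8
mov eax, [edi] → eax=M[200]=27
or ebx, eax → ebx=7|27=31
mod ebx, 2 → ebx=31%2=1
add edi, 4 → edi=200+4=204
add esi, 1 → esi=3+1=4
cmp esi, 7  (cmp 4,7)
jl body: taken
add eax, 1 → eax=27+1=28
mov eax, [edi] → eax=M[204]=16
or ebx, eax → ebx=1|16=17
mod ebx, 2 → ebx=17%2=1
add edi, 4 → edi=204+4=208
add esi, 1 → esi=4+1=5
cmp esi, 7  (cmp 5,7)
jl body: taken
add eax, 1 → eax=16+1=17
mov eax, [edi] → eax=M[208]=6
or ebx, eax → ebx=1|6=7
mod ebx, 2 → ebx=7%2=1
add edi, 4 → edi=208+4=212
add esi, 1 → esi=5+1=6
cmp esi, 7  (cmp 6,7)
jl body: taken
add eax, 1 → eax=6+1=7
mov eax, [edi] → eax=M[212]=23
or ebx, eax → ebx=1|23=23
mod ebx, 2 → ebx=23%2=1
add edi, 4 → edi=212+4=216
add esi, 1 → esi=6+1=7
cmp esi, 7  (cmp 7,7)
jl body: not taken
mov [200], ebx → M[200]=1
halt.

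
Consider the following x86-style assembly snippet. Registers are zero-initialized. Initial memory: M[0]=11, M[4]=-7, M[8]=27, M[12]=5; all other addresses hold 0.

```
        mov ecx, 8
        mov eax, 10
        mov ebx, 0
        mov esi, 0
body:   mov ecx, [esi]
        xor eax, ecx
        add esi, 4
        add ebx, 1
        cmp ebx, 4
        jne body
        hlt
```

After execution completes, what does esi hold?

16

ecx=8
eax=10
ebx=0
esi=0
ecx=M[0]=11
eax=10^11=1
esi=0+4=4
ebx=0+1=1
cmp ebx, 4  (cmp 1,4)
jne body: taken
ecx=M[4]=-7
eax=1^(-7)=-8
esi=4+4=8
ebx=1+1=2
cmp ebx, 4  (cmp 2,4)
jne body: taken
ecx=M[8]=27
eax=(-8)^27=-29
esi=8+4=12
ebx=2+1=3
cmp ebx, 4  (cmp 3,4)
jne body: taken
ecx=M[12]=5
eax=(-29)^5=-26
esi=12+4=16
ebx=3+1=4
cmp ebx, 4  (cmp 4,4)
jne body: not taken
halt.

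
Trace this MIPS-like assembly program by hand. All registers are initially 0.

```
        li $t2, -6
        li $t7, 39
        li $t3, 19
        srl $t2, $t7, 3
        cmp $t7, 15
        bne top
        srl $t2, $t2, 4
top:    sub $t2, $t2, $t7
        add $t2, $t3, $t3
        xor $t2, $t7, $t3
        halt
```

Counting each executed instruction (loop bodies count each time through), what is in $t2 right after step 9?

$t2=-6
$t7=39
$t3=19
$t2=39>>3=4
cmp $t7, 15  (cmp 39,15)
bne top: taken
$t2=4-39=-35
$t2=19+19=38
$t2=39^19=52
After step 9: $t2 = 52.

52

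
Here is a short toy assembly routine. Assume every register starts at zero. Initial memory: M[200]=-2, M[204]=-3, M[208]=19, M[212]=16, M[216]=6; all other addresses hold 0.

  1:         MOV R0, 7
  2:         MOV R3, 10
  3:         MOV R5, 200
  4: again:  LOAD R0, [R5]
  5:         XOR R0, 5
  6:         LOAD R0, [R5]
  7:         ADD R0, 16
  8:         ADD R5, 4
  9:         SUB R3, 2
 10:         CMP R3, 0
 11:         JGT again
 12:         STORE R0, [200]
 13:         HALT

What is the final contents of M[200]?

MOV R0, 7 → R0=7
MOV R3, 10 → R3=10
MOV R5, 200 → R5=200
LOAD R0, [R5] → R0=M[200]=-2
XOR R0, 5 → R0=(-2)^5=-5
LOAD R0, [R5] → R0=M[200]=-2
ADD R0, 16 → R0=(-2)+16=14
ADD R5, 4 → R5=200+4=204
SUB R3, 2 → R3=10-2=8
CMP R3, 0  (cmp 8,0)
JGT again: taken
LOAD R0, [R5] → R0=M[204]=-3
XOR R0, 5 → R0=(-3)^5=-8
LOAD R0, [R5] → R0=M[204]=-3
ADD R0, 16 → R0=(-3)+16=13
ADD R5, 4 → R5=204+4=208
SUB R3, 2 → R3=8-2=6
CMP R3, 0  (cmp 6,0)
JGT again: taken
LOAD R0, [R5] → R0=M[208]=19
XOR R0, 5 → R0=19^5=22
LOAD R0, [R5] → R0=M[208]=19
ADD R0, 16 → R0=19+16=35
ADD R5, 4 → R5=208+4=212
SUB R3, 2 → R3=6-2=4
CMP R3, 0  (cmp 4,0)
JGT again: taken
LOAD R0, [R5] → R0=M[212]=16
XOR R0, 5 → R0=16^5=21
LOAD R0, [R5] → R0=M[212]=16
ADD R0, 16 → R0=16+16=32
ADD R5, 4 → R5=212+4=216
SUB R3, 2 → R3=4-2=2
CMP R3, 0  (cmp 2,0)
JGT again: taken
LOAD R0, [R5] → R0=M[216]=6
XOR R0, 5 → R0=6^5=3
LOAD R0, [R5] → R0=M[216]=6
ADD R0, 16 → R0=6+16=22
ADD R5, 4 → R5=216+4=220
SUB R3, 2 → R3=2-2=0
CMP R3, 0  (cmp 0,0)
JGT again: not taken
STORE R0, [200] → M[200]=22
halt.

22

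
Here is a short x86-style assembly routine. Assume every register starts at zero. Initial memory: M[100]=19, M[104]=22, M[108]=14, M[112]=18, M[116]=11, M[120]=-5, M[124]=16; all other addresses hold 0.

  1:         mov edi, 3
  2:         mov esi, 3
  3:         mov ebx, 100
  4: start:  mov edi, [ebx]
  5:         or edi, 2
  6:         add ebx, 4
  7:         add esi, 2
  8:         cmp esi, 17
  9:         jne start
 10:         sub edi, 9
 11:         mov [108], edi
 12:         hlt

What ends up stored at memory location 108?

mov edi, 3 → edi=3
mov esi, 3 → esi=3
mov ebx, 100 → ebx=100
mov edi, [ebx] → edi=M[100]=19
or edi, 2 → edi=19|2=19
add ebx, 4 → ebx=100+4=104
add esi, 2 → esi=3+2=5
cmp esi, 17  (cmp 5,17)
jne start: taken
mov edi, [ebx] → edi=M[104]=22
or edi, 2 → edi=22|2=22
add ebx, 4 → ebx=104+4=108
add esi, 2 → esi=5+2=7
cmp esi, 17  (cmp 7,17)
jne start: taken
mov edi, [ebx] → edi=M[108]=14
or edi, 2 → edi=14|2=14
add ebx, 4 → ebx=108+4=112
add esi, 2 → esi=7+2=9
cmp esi, 17  (cmp 9,17)
jne start: taken
mov edi, [ebx] → edi=M[112]=18
or edi, 2 → edi=18|2=18
add ebx, 4 → ebx=112+4=116
add esi, 2 → esi=9+2=11
cmp esi, 17  (cmp 11,17)
jne start: taken
mov edi, [ebx] → edi=M[116]=11
or edi, 2 → edi=11|2=11
add ebx, 4 → ebx=116+4=120
add esi, 2 → esi=11+2=13
cmp esi, 17  (cmp 13,17)
jne start: taken
mov edi, [ebx] → edi=M[120]=-5
or edi, 2 → edi=(-5)|2=-5
add ebx, 4 → ebx=120+4=124
add esi, 2 → esi=13+2=15
cmp esi, 17  (cmp 15,17)
jne start: taken
mov edi, [ebx] → edi=M[124]=16
or edi, 2 → edi=16|2=18
add ebx, 4 → ebx=124+4=128
add esi, 2 → esi=15+2=17
cmp esi, 17  (cmp 17,17)
jne start: not taken
sub edi, 9 → edi=18-9=9
mov [108], edi → M[108]=9
halt.

9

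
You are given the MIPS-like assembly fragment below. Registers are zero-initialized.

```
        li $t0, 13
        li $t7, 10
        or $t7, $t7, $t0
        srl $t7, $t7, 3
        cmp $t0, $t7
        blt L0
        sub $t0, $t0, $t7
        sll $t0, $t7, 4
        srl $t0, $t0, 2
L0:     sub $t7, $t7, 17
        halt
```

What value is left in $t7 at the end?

-16

li $t0, 13 → $t0=13
li $t7, 10 → $t7=10
or $t7, $t7, $t0 → $t7=10|13=15
srl $t7, $t7, 3 → $t7=15>>3=1
cmp $t0, $t7  (cmp 13,1)
blt L0: not taken
sub $t0, $t0, $t7 → $t0=13-1=12
sll $t0, $t7, 4 → $t0=1<<4=16
srl $t0, $t0, 2 → $t0=16>>2=4
sub $t7, $t7, 17 → $t7=1-17=-16
halt.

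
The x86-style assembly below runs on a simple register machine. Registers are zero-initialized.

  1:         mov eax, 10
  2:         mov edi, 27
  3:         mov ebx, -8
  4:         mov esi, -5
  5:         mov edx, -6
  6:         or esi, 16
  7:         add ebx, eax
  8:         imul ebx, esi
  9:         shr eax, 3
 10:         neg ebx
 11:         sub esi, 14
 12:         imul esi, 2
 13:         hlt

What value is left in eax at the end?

1

after mov eax, 10: eax=10
after mov edi, 27: edi=27
after mov ebx, -8: ebx=-8
after mov esi, -5: esi=-5
after mov edx, -6: edx=-6
after or esi, 16: esi=(-5)|16=-5
after add ebx, eax: ebx=(-8)+10=2
after imul ebx, esi: ebx=2*(-5)=-10
after shr eax, 3: eax=10>>3=1
after neg ebx: ebx=-(-10)=10
after sub esi, 14: esi=(-5)-14=-19
after imul esi, 2: esi=(-19)*2=-38
halt.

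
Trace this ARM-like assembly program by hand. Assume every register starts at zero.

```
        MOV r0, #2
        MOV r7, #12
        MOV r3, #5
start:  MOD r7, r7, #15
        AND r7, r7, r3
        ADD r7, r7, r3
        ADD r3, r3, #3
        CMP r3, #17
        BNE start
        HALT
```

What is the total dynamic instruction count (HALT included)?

28

after MOV r0, #2: r0=2
after MOV r7, #12: r7=12
after MOV r3, #5: r3=5
after MOD r7, r7, #15: r7=12%15=12
after AND r7, r7, r3: r7=12&5=4
after ADD r7, r7, r3: r7=4+5=9
after ADD r3, r3, #3: r3=5+3=8
CMP r3, #17  (cmp 8,17)
BNE start: taken
after MOD r7, r7, #15: r7=9%15=9
after AND r7, r7, r3: r7=9&8=8
after ADD r7, r7, r3: r7=8+8=16
after ADD r3, r3, #3: r3=8+3=11
CMP r3, #17  (cmp 11,17)
BNE start: taken
after MOD r7, r7, #15: r7=16%15=1
after AND r7, r7, r3: r7=1&11=1
after ADD r7, r7, r3: r7=1+11=12
after ADD r3, r3, #3: r3=11+3=14
CMP r3, #17  (cmp 14,17)
BNE start: taken
after MOD r7, r7, #15: r7=12%15=12
after AND r7, r7, r3: r7=12&14=12
after ADD r7, r7, r3: r7=12+14=26
after ADD r3, r3, #3: r3=14+3=17
CMP r3, #17  (cmp 17,17)
BNE start: not taken
halt.
Total executed instructions: 28.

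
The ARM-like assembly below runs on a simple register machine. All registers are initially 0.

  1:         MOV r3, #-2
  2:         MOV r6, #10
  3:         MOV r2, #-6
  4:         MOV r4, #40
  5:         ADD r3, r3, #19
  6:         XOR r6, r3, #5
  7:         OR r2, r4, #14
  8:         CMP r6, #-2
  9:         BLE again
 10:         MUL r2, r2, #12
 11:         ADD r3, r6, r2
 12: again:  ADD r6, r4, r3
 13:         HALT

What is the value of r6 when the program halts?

612

r3=-2
r6=10
r2=-6
r4=40
r3=(-2)+19=17
r6=17^5=20
r2=40|14=46
CMP r6, #-2  (cmp 20,-2)
BLE again: not taken
r2=46*12=552
r3=20+552=572
r6=40+572=612
halt.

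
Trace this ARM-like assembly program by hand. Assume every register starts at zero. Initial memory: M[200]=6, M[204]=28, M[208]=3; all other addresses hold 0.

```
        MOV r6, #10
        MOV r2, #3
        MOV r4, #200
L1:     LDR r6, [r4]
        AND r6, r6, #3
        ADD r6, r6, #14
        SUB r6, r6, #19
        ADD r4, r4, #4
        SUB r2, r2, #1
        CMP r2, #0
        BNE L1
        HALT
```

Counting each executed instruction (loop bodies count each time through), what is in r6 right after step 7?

-3

after MOV r6, #10: r6=10
after MOV r2, #3: r2=3
after MOV r4, #200: r4=200
after LDR r6, [r4]: r6=M[200]=6
after AND r6, r6, #3: r6=6&3=2
after ADD r6, r6, #14: r6=2+14=16
after SUB r6, r6, #19: r6=16-19=-3
After step 7: r6 = -3.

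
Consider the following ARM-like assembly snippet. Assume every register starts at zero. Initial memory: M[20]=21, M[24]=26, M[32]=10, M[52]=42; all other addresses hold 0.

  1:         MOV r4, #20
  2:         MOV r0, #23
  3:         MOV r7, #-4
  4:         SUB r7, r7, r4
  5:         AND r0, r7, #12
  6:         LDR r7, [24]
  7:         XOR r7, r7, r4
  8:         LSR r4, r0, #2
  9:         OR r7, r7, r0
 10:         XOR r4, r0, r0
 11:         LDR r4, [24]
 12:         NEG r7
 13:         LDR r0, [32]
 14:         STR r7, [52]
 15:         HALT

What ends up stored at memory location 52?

-14

after MOV r4, #20: r4=20
after MOV r0, #23: r0=23
after MOV r7, #-4: r7=-4
after SUB r7, r7, r4: r7=(-4)-20=-24
after AND r0, r7, #12: r0=(-24)&12=8
after LDR r7, [24]: r7=M[24]=26
after XOR r7, r7, r4: r7=26^20=14
after LSR r4, r0, #2: r4=8>>2=2
after OR r7, r7, r0: r7=14|8=14
after XOR r4, r0, r0: r4=8^8=0
after LDR r4, [24]: r4=M[24]=26
after NEG r7: r7=-(14)=-14
after LDR r0, [32]: r0=M[32]=10
STR r7, [52] → M[52]=-14
halt.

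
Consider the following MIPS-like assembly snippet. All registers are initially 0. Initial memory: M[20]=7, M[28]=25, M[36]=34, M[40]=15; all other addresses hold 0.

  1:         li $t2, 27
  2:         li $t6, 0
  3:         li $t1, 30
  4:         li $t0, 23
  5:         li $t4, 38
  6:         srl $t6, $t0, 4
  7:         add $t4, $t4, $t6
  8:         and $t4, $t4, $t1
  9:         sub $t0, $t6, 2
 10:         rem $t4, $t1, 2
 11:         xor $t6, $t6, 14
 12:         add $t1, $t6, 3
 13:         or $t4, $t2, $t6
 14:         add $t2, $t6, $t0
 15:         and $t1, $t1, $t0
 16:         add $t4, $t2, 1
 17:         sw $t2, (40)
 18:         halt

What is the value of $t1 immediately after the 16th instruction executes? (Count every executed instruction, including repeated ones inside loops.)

$t2=27
$t6=0
$t1=30
$t0=23
$t4=38
$t6=23>>4=1
$t4=38+1=39
$t4=39&30=6
$t0=1-2=-1
$t4=30%2=0
$t6=1^14=15
$t1=15+3=18
$t4=27|15=31
$t2=15+(-1)=14
$t1=18&(-1)=18
$t4=14+1=15
After step 16: $t1 = 18.

18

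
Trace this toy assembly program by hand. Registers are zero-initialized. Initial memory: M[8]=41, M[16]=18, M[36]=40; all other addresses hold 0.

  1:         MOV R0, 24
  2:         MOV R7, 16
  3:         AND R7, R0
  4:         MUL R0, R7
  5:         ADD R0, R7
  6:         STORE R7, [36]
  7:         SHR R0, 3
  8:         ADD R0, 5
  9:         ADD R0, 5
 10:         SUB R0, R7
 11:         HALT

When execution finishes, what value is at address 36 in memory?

16

MOV R0, 24 → R0=24
MOV R7, 16 → R7=16
AND R7, R0 → R7=16&24=16
MUL R0, R7 → R0=24*16=384
ADD R0, R7 → R0=384+16=400
STORE R7, [36] → M[36]=16
SHR R0, 3 → R0=400>>3=50
ADD R0, 5 → R0=50+5=55
ADD R0, 5 → R0=55+5=60
SUB R0, R7 → R0=60-16=44
halt.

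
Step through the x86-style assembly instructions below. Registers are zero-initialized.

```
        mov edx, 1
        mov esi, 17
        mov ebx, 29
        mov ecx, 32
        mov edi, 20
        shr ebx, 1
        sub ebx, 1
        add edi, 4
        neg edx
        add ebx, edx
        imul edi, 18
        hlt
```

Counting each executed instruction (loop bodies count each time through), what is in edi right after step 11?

edx=1
esi=17
ebx=29
ecx=32
edi=20
ebx=29>>1=14
ebx=14-1=13
edi=20+4=24
edx=-(1)=-1
ebx=13+(-1)=12
edi=24*18=432
After step 11: edi = 432.

432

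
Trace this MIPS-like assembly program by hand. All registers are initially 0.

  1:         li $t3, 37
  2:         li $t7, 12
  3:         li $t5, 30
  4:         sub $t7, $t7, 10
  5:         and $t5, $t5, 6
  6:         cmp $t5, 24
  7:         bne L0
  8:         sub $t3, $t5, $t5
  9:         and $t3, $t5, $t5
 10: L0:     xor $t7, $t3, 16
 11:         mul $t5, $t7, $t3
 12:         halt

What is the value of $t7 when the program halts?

53

after li $t3, 37: $t3=37
after li $t7, 12: $t7=12
after li $t5, 30: $t5=30
after sub $t7, $t7, 10: $t7=12-10=2
after and $t5, $t5, 6: $t5=30&6=6
cmp $t5, 24  (cmp 6,24)
bne L0: taken
after xor $t7, $t3, 16: $t7=37^16=53
after mul $t5, $t7, $t3: $t5=53*37=1961
halt.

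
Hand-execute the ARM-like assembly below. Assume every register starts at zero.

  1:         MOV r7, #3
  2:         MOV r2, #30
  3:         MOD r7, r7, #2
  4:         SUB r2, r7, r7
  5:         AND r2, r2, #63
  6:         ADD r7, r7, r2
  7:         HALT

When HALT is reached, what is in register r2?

r7=3
r2=30
r7=3%2=1
r2=1-1=0
r2=0&63=0
r7=1+0=1
halt.

0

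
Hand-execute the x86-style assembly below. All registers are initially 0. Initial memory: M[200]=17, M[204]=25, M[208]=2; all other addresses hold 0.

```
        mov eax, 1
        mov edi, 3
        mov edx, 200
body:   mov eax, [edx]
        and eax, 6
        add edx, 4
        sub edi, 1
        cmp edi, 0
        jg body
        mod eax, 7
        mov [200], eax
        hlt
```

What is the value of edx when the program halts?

212

mov eax, 1 → eax=1
mov edi, 3 → edi=3
mov edx, 200 → edx=200
mov eax, [edx] → eax=M[200]=17
and eax, 6 → eax=17&6=0
add edx, 4 → edx=200+4=204
sub edi, 1 → edi=3-1=2
cmp edi, 0  (cmp 2,0)
jg body: taken
mov eax, [edx] → eax=M[204]=25
and eax, 6 → eax=25&6=0
add edx, 4 → edx=204+4=208
sub edi, 1 → edi=2-1=1
cmp edi, 0  (cmp 1,0)
jg body: taken
mov eax, [edx] → eax=M[208]=2
and eax, 6 → eax=2&6=2
add edx, 4 → edx=208+4=212
sub edi, 1 → edi=1-1=0
cmp edi, 0  (cmp 0,0)
jg body: not taken
mod eax, 7 → eax=2%7=2
mov [200], eax → M[200]=2
halt.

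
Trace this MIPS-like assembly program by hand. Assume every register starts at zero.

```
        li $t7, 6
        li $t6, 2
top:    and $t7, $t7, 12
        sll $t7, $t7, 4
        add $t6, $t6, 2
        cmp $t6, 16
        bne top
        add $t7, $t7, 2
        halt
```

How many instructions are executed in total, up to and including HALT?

li $t7, 6 → $t7=6
li $t6, 2 → $t6=2
and $t7, $t7, 12 → $t7=6&12=4
sll $t7, $t7, 4 → $t7=4<<4=64
add $t6, $t6, 2 → $t6=2+2=4
cmp $t6, 16  (cmp 4,16)
bne top: taken
and $t7, $t7, 12 → $t7=64&12=0
sll $t7, $t7, 4 → $t7=0<<4=0
add $t6, $t6, 2 → $t6=4+2=6
cmp $t6, 16  (cmp 6,16)
bne top: taken
and $t7, $t7, 12 → $t7=0&12=0
sll $t7, $t7, 4 → $t7=0<<4=0
add $t6, $t6, 2 → $t6=6+2=8
cmp $t6, 16  (cmp 8,16)
bne top: taken
and $t7, $t7, 12 → $t7=0&12=0
sll $t7, $t7, 4 → $t7=0<<4=0
add $t6, $t6, 2 → $t6=8+2=10
cmp $t6, 16  (cmp 10,16)
bne top: taken
and $t7, $t7, 12 → $t7=0&12=0
sll $t7, $t7, 4 → $t7=0<<4=0
add $t6, $t6, 2 → $t6=10+2=12
cmp $t6, 16  (cmp 12,16)
bne top: taken
and $t7, $t7, 12 → $t7=0&12=0
sll $t7, $t7, 4 → $t7=0<<4=0
add $t6, $t6, 2 → $t6=12+2=14
cmp $t6, 16  (cmp 14,16)
bne top: taken
and $t7, $t7, 12 → $t7=0&12=0
sll $t7, $t7, 4 → $t7=0<<4=0
add $t6, $t6, 2 → $t6=14+2=16
cmp $t6, 16  (cmp 16,16)
bne top: not taken
add $t7, $t7, 2 → $t7=0+2=2
halt.
Total executed instructions: 39.

39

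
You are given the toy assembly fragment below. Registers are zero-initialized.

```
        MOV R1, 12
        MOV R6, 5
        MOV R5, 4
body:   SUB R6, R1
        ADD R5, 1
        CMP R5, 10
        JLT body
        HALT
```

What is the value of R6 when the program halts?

after MOV R1, 12: R1=12
after MOV R6, 5: R6=5
after MOV R5, 4: R5=4
after SUB R6, R1: R6=5-12=-7
after ADD R5, 1: R5=4+1=5
CMP R5, 10  (cmp 5,10)
JLT body: taken
after SUB R6, R1: R6=(-7)-12=-19
after ADD R5, 1: R5=5+1=6
CMP R5, 10  (cmp 6,10)
JLT body: taken
after SUB R6, R1: R6=(-19)-12=-31
after ADD R5, 1: R5=6+1=7
CMP R5, 10  (cmp 7,10)
JLT body: taken
after SUB R6, R1: R6=(-31)-12=-43
after ADD R5, 1: R5=7+1=8
CMP R5, 10  (cmp 8,10)
JLT body: taken
after SUB R6, R1: R6=(-43)-12=-55
after ADD R5, 1: R5=8+1=9
CMP R5, 10  (cmp 9,10)
JLT body: taken
after SUB R6, R1: R6=(-55)-12=-67
after ADD R5, 1: R5=9+1=10
CMP R5, 10  (cmp 10,10)
JLT body: not taken
halt.

-67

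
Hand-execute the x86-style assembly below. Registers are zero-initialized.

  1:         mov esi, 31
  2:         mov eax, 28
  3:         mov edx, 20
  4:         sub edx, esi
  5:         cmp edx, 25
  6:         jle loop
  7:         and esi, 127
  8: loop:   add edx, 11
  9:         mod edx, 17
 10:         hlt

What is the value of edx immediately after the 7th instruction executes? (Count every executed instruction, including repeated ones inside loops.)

mov esi, 31 → esi=31
mov eax, 28 → eax=28
mov edx, 20 → edx=20
sub edx, esi → edx=20-31=-11
cmp edx, 25  (cmp -11,25)
jle loop: taken
add edx, 11 → edx=(-11)+11=0
After step 7: edx = 0.

0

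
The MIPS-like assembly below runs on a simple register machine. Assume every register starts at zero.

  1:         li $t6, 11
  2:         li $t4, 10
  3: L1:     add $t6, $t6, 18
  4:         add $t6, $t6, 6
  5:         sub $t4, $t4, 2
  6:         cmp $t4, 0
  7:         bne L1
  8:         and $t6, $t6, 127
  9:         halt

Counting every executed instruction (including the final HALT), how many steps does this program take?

li $t6, 11 → $t6=11
li $t4, 10 → $t4=10
add $t6, $t6, 18 → $t6=11+18=29
add $t6, $t6, 6 → $t6=29+6=35
sub $t4, $t4, 2 → $t4=10-2=8
cmp $t4, 0  (cmp 8,0)
bne L1: taken
add $t6, $t6, 18 → $t6=35+18=53
add $t6, $t6, 6 → $t6=53+6=59
sub $t4, $t4, 2 → $t4=8-2=6
cmp $t4, 0  (cmp 6,0)
bne L1: taken
add $t6, $t6, 18 → $t6=59+18=77
add $t6, $t6, 6 → $t6=77+6=83
sub $t4, $t4, 2 → $t4=6-2=4
cmp $t4, 0  (cmp 4,0)
bne L1: taken
add $t6, $t6, 18 → $t6=83+18=101
add $t6, $t6, 6 → $t6=101+6=107
sub $t4, $t4, 2 → $t4=4-2=2
cmp $t4, 0  (cmp 2,0)
bne L1: taken
add $t6, $t6, 18 → $t6=107+18=125
add $t6, $t6, 6 → $t6=125+6=131
sub $t4, $t4, 2 → $t4=2-2=0
cmp $t4, 0  (cmp 0,0)
bne L1: not taken
and $t6, $t6, 127 → $t6=131&127=3
halt.
Total executed instructions: 29.

29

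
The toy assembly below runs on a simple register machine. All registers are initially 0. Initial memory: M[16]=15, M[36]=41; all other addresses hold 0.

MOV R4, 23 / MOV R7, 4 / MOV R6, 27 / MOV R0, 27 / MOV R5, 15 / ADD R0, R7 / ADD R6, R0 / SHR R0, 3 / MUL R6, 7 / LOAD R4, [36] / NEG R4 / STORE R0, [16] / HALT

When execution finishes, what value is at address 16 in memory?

3

R4=23
R7=4
R6=27
R0=27
R5=15
R0=27+4=31
R6=27+31=58
R0=31>>3=3
R6=58*7=406
R4=M[36]=41
R4=-(41)=-41
STORE R0, [16] → M[16]=3
halt.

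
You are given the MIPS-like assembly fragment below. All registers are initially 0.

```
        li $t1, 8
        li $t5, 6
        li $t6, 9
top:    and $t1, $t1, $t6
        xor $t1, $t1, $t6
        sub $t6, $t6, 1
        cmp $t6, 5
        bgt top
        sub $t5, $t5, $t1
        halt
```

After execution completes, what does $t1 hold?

0

after li $t1, 8: $t1=8
after li $t5, 6: $t5=6
after li $t6, 9: $t6=9
after and $t1, $t1, $t6: $t1=8&9=8
after xor $t1, $t1, $t6: $t1=8^9=1
after sub $t6, $t6, 1: $t6=9-1=8
cmp $t6, 5  (cmp 8,5)
bgt top: taken
after and $t1, $t1, $t6: $t1=1&8=0
after xor $t1, $t1, $t6: $t1=0^8=8
after sub $t6, $t6, 1: $t6=8-1=7
cmp $t6, 5  (cmp 7,5)
bgt top: taken
after and $t1, $t1, $t6: $t1=8&7=0
after xor $t1, $t1, $t6: $t1=0^7=7
after sub $t6, $t6, 1: $t6=7-1=6
cmp $t6, 5  (cmp 6,5)
bgt top: taken
after and $t1, $t1, $t6: $t1=7&6=6
after xor $t1, $t1, $t6: $t1=6^6=0
after sub $t6, $t6, 1: $t6=6-1=5
cmp $t6, 5  (cmp 5,5)
bgt top: not taken
after sub $t5, $t5, $t1: $t5=6-0=6
halt.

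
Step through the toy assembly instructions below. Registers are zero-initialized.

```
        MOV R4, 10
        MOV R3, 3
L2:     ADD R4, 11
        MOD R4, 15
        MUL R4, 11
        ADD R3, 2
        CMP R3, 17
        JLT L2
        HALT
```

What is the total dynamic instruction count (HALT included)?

45

R4=10
R3=3
R4=10+11=21
R4=21%15=6
R4=6*11=66
R3=3+2=5
CMP R3, 17  (cmp 5,17)
JLT L2: taken
R4=66+11=77
R4=77%15=2
R4=2*11=22
R3=5+2=7
CMP R3, 17  (cmp 7,17)
JLT L2: taken
R4=22+11=33
R4=33%15=3
R4=3*11=33
R3=7+2=9
CMP R3, 17  (cmp 9,17)
JLT L2: taken
R4=33+11=44
R4=44%15=14
R4=14*11=154
R3=9+2=11
CMP R3, 17  (cmp 11,17)
JLT L2: taken
R4=154+11=165
R4=165%15=0
R4=0*11=0
R3=11+2=13
CMP R3, 17  (cmp 13,17)
JLT L2: taken
R4=0+11=11
R4=11%15=11
R4=11*11=121
R3=13+2=15
CMP R3, 17  (cmp 15,17)
JLT L2: taken
R4=121+11=132
R4=132%15=12
R4=12*11=132
R3=15+2=17
CMP R3, 17  (cmp 17,17)
JLT L2: not taken
halt.
Total executed instructions: 45.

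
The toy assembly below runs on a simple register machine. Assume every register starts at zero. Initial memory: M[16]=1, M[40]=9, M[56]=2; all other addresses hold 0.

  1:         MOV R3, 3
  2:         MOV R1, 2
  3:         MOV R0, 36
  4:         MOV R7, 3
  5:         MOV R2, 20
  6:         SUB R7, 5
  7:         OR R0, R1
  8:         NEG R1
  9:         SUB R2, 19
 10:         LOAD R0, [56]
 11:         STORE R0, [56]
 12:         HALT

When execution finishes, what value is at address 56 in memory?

MOV R3, 3 → R3=3
MOV R1, 2 → R1=2
MOV R0, 36 → R0=36
MOV R7, 3 → R7=3
MOV R2, 20 → R2=20
SUB R7, 5 → R7=3-5=-2
OR R0, R1 → R0=36|2=38
NEG R1 → R1=-(2)=-2
SUB R2, 19 → R2=20-19=1
LOAD R0, [56] → R0=M[56]=2
STORE R0, [56] → M[56]=2
halt.

2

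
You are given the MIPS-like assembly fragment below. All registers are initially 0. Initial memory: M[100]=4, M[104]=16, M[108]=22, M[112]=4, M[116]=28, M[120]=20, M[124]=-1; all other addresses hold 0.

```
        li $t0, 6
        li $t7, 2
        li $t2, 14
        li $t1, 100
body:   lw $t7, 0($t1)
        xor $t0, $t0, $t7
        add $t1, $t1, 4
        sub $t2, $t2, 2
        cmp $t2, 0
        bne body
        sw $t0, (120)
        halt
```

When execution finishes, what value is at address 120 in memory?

-9

after li $t0, 6: $t0=6
after li $t7, 2: $t7=2
after li $t2, 14: $t2=14
after li $t1, 100: $t1=100
after lw $t7, 0($t1): $t7=M[100]=4
after xor $t0, $t0, $t7: $t0=6^4=2
after add $t1, $t1, 4: $t1=100+4=104
after sub $t2, $t2, 2: $t2=14-2=12
cmp $t2, 0  (cmp 12,0)
bne body: taken
after lw $t7, 0($t1): $t7=M[104]=16
after xor $t0, $t0, $t7: $t0=2^16=18
after add $t1, $t1, 4: $t1=104+4=108
after sub $t2, $t2, 2: $t2=12-2=10
cmp $t2, 0  (cmp 10,0)
bne body: taken
after lw $t7, 0($t1): $t7=M[108]=22
after xor $t0, $t0, $t7: $t0=18^22=4
after add $t1, $t1, 4: $t1=108+4=112
after sub $t2, $t2, 2: $t2=10-2=8
cmp $t2, 0  (cmp 8,0)
bne body: taken
after lw $t7, 0($t1): $t7=M[112]=4
after xor $t0, $t0, $t7: $t0=4^4=0
after add $t1, $t1, 4: $t1=112+4=116
after sub $t2, $t2, 2: $t2=8-2=6
cmp $t2, 0  (cmp 6,0)
bne body: taken
after lw $t7, 0($t1): $t7=M[116]=28
after xor $t0, $t0, $t7: $t0=0^28=28
after add $t1, $t1, 4: $t1=116+4=120
after sub $t2, $t2, 2: $t2=6-2=4
cmp $t2, 0  (cmp 4,0)
bne body: taken
after lw $t7, 0($t1): $t7=M[120]=20
after xor $t0, $t0, $t7: $t0=28^20=8
after add $t1, $t1, 4: $t1=120+4=124
after sub $t2, $t2, 2: $t2=4-2=2
cmp $t2, 0  (cmp 2,0)
bne body: taken
after lw $t7, 0($t1): $t7=M[124]=-1
after xor $t0, $t0, $t7: $t0=8^(-1)=-9
after add $t1, $t1, 4: $t1=124+4=128
after sub $t2, $t2, 2: $t2=2-2=0
cmp $t2, 0  (cmp 0,0)
bne body: not taken
sw $t0, (120) → M[120]=-9
halt.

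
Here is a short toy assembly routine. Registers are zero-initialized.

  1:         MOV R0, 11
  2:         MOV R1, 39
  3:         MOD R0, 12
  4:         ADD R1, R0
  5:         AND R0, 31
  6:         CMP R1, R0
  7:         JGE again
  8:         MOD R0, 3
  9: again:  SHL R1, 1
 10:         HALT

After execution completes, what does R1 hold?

R0=11
R1=39
R0=11%12=11
R1=39+11=50
R0=11&31=11
CMP R1, R0  (cmp 50,11)
JGE again: taken
R1=50<<1=100
halt.

100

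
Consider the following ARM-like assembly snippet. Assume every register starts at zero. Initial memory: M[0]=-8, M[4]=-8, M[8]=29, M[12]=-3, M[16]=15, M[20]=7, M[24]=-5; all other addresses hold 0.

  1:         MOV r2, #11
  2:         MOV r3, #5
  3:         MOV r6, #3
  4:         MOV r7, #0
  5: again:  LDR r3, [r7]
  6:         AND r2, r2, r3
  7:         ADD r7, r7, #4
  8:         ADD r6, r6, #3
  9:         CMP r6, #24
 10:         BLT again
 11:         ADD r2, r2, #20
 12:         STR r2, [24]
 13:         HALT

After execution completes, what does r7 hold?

28

r2=11
r3=5
r6=3
r7=0
r3=M[0]=-8
r2=11&(-8)=8
r7=0+4=4
r6=3+3=6
CMP r6, #24  (cmp 6,24)
BLT again: taken
r3=M[4]=-8
r2=8&(-8)=8
r7=4+4=8
r6=6+3=9
CMP r6, #24  (cmp 9,24)
BLT again: taken
r3=M[8]=29
r2=8&29=8
r7=8+4=12
r6=9+3=12
CMP r6, #24  (cmp 12,24)
BLT again: taken
r3=M[12]=-3
r2=8&(-3)=8
r7=12+4=16
r6=12+3=15
CMP r6, #24  (cmp 15,24)
BLT again: taken
r3=M[16]=15
r2=8&15=8
r7=16+4=20
r6=15+3=18
CMP r6, #24  (cmp 18,24)
BLT again: taken
r3=M[20]=7
r2=8&7=0
r7=20+4=24
r6=18+3=21
CMP r6, #24  (cmp 21,24)
BLT again: taken
r3=M[24]=-5
r2=0&(-5)=0
r7=24+4=28
r6=21+3=24
CMP r6, #24  (cmp 24,24)
BLT again: not taken
r2=0+20=20
STR r2, [24] → M[24]=20
halt.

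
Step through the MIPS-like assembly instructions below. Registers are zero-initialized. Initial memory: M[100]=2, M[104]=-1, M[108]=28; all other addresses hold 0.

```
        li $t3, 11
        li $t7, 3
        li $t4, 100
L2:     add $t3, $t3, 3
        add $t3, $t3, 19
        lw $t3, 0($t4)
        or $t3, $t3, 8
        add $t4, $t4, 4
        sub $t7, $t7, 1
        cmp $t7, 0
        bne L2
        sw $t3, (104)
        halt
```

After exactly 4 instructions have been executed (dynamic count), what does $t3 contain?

after li $t3, 11: $t3=11
after li $t7, 3: $t7=3
after li $t4, 100: $t4=100
after add $t3, $t3, 3: $t3=11+3=14
After step 4: $t3 = 14.

14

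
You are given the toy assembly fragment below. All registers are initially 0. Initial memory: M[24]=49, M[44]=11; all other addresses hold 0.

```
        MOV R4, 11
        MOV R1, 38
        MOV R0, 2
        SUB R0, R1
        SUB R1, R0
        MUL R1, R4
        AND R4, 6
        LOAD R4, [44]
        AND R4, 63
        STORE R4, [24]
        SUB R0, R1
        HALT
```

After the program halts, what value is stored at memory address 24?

11

MOV R4, 11 → R4=11
MOV R1, 38 → R1=38
MOV R0, 2 → R0=2
SUB R0, R1 → R0=2-38=-36
SUB R1, R0 → R1=38-(-36)=74
MUL R1, R4 → R1=74*11=814
AND R4, 6 → R4=11&6=2
LOAD R4, [44] → R4=M[44]=11
AND R4, 63 → R4=11&63=11
STORE R4, [24] → M[24]=11
SUB R0, R1 → R0=(-36)-814=-850
halt.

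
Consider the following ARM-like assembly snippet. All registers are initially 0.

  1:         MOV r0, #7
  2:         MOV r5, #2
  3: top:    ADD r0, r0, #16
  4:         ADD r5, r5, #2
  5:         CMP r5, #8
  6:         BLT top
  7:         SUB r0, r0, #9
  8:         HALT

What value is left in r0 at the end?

46

MOV r0, #7 → r0=7
MOV r5, #2 → r5=2
ADD r0, r0, #16 → r0=7+16=23
ADD r5, r5, #2 → r5=2+2=4
CMP r5, #8  (cmp 4,8)
BLT top: taken
ADD r0, r0, #16 → r0=23+16=39
ADD r5, r5, #2 → r5=4+2=6
CMP r5, #8  (cmp 6,8)
BLT top: taken
ADD r0, r0, #16 → r0=39+16=55
ADD r5, r5, #2 → r5=6+2=8
CMP r5, #8  (cmp 8,8)
BLT top: not taken
SUB r0, r0, #9 → r0=55-9=46
halt.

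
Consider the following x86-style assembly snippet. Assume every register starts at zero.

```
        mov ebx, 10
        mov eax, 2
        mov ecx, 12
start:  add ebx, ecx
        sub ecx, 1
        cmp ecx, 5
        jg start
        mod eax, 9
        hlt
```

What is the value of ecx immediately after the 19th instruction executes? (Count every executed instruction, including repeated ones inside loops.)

after mov ebx, 10: ebx=10
after mov eax, 2: eax=2
after mov ecx, 12: ecx=12
after add ebx, ecx: ebx=10+12=22
after sub ecx, 1: ecx=12-1=11
cmp ecx, 5  (cmp 11,5)
jg start: taken
after add ebx, ecx: ebx=22+11=33
after sub ecx, 1: ecx=11-1=10
cmp ecx, 5  (cmp 10,5)
jg start: taken
after add ebx, ecx: ebx=33+10=43
after sub ecx, 1: ecx=10-1=9
cmp ecx, 5  (cmp 9,5)
jg start: taken
after add ebx, ecx: ebx=43+9=52
after sub ecx, 1: ecx=9-1=8
cmp ecx, 5  (cmp 8,5)
jg start: taken
After step 19: ecx = 8.

8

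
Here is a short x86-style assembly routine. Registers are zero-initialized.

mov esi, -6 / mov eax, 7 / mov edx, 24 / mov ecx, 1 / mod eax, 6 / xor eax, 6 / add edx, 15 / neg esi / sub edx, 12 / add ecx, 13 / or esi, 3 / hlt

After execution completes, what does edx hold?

27

mov esi, -6 → esi=-6
mov eax, 7 → eax=7
mov edx, 24 → edx=24
mov ecx, 1 → ecx=1
mod eax, 6 → eax=7%6=1
xor eax, 6 → eax=1^6=7
add edx, 15 → edx=24+15=39
neg esi → esi=-(-6)=6
sub edx, 12 → edx=39-12=27
add ecx, 13 → ecx=1+13=14
or esi, 3 → esi=6|3=7
halt.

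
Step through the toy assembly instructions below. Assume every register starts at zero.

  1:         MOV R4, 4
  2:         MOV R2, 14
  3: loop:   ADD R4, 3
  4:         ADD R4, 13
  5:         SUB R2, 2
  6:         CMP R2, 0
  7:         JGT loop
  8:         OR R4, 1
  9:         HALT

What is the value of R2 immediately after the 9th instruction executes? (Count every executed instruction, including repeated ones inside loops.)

MOV R4, 4 → R4=4
MOV R2, 14 → R2=14
ADD R4, 3 → R4=4+3=7
ADD R4, 13 → R4=7+13=20
SUB R2, 2 → R2=14-2=12
CMP R2, 0  (cmp 12,0)
JGT loop: taken
ADD R4, 3 → R4=20+3=23
ADD R4, 13 → R4=23+13=36
After step 9: R2 = 12.

12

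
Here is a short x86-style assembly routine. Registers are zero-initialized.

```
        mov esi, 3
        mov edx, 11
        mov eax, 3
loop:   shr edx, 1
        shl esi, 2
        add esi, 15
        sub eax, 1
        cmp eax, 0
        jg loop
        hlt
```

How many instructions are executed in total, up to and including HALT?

after mov esi, 3: esi=3
after mov edx, 11: edx=11
after mov eax, 3: eax=3
after shr edx, 1: edx=11>>1=5
after shl esi, 2: esi=3<<2=12
after add esi, 15: esi=12+15=27
after sub eax, 1: eax=3-1=2
cmp eax, 0  (cmp 2,0)
jg loop: taken
after shr edx, 1: edx=5>>1=2
after shl esi, 2: esi=27<<2=108
after add esi, 15: esi=108+15=123
after sub eax, 1: eax=2-1=1
cmp eax, 0  (cmp 1,0)
jg loop: taken
after shr edx, 1: edx=2>>1=1
after shl esi, 2: esi=123<<2=492
after add esi, 15: esi=492+15=507
after sub eax, 1: eax=1-1=0
cmp eax, 0  (cmp 0,0)
jg loop: not taken
halt.
Total executed instructions: 22.

22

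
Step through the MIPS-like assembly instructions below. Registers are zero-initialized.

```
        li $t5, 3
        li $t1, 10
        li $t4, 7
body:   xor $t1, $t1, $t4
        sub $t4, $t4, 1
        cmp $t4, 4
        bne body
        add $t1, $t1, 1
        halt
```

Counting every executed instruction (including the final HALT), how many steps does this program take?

li $t5, 3 → $t5=3
li $t1, 10 → $t1=10
li $t4, 7 → $t4=7
xor $t1, $t1, $t4 → $t1=10^7=13
sub $t4, $t4, 1 → $t4=7-1=6
cmp $t4, 4  (cmp 6,4)
bne body: taken
xor $t1, $t1, $t4 → $t1=13^6=11
sub $t4, $t4, 1 → $t4=6-1=5
cmp $t4, 4  (cmp 5,4)
bne body: taken
xor $t1, $t1, $t4 → $t1=11^5=14
sub $t4, $t4, 1 → $t4=5-1=4
cmp $t4, 4  (cmp 4,4)
bne body: not taken
add $t1, $t1, 1 → $t1=14+1=15
halt.
Total executed instructions: 17.

17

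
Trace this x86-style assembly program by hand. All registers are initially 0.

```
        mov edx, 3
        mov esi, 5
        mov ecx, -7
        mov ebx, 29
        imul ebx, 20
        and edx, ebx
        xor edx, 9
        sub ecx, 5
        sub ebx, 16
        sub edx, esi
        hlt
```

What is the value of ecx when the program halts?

-12

edx=3
esi=5
ecx=-7
ebx=29
ebx=29*20=580
edx=3&580=0
edx=0^9=9
ecx=(-7)-5=-12
ebx=580-16=564
edx=9-5=4
halt.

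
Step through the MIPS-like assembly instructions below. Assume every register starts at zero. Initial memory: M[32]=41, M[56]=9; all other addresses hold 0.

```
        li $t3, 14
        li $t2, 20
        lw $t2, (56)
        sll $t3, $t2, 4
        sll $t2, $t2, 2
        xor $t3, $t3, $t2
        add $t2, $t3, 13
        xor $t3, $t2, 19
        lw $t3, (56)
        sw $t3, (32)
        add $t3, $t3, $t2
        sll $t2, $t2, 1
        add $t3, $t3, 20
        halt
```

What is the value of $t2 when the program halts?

386

$t3=14
$t2=20
$t2=M[56]=9
$t3=9<<4=144
$t2=9<<2=36
$t3=144^36=180
$t2=180+13=193
$t3=193^19=210
$t3=M[56]=9
sw $t3, (32) → M[32]=9
$t3=9+193=202
$t2=193<<1=386
$t3=202+20=222
halt.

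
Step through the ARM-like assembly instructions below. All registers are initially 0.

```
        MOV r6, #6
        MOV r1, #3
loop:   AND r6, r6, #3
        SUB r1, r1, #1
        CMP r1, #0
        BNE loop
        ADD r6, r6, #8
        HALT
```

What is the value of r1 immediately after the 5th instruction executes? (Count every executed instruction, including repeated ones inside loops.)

after MOV r6, #6: r6=6
after MOV r1, #3: r1=3
after AND r6, r6, #3: r6=6&3=2
after SUB r1, r1, #1: r1=3-1=2
CMP r1, #0  (cmp 2,0)
After step 5: r1 = 2.

2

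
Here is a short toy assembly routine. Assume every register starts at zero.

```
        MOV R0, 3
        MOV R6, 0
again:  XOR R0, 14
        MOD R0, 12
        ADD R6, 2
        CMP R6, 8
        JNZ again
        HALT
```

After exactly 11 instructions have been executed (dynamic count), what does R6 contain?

4

MOV R0, 3 → R0=3
MOV R6, 0 → R6=0
XOR R0, 14 → R0=3^14=13
MOD R0, 12 → R0=13%12=1
ADD R6, 2 → R6=0+2=2
CMP R6, 8  (cmp 2,8)
JNZ again: taken
XOR R0, 14 → R0=1^14=15
MOD R0, 12 → R0=15%12=3
ADD R6, 2 → R6=2+2=4
CMP R6, 8  (cmp 4,8)
After step 11: R6 = 4.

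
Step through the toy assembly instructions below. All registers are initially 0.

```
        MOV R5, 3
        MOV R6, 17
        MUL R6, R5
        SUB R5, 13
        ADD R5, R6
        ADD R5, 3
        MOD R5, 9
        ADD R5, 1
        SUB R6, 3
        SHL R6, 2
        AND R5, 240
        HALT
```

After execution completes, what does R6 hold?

MOV R5, 3 → R5=3
MOV R6, 17 → R6=17
MUL R6, R5 → R6=17*3=51
SUB R5, 13 → R5=3-13=-10
ADD R5, R6 → R5=(-10)+51=41
ADD R5, 3 → R5=41+3=44
MOD R5, 9 → R5=44%9=8
ADD R5, 1 → R5=8+1=9
SUB R6, 3 → R6=51-3=48
SHL R6, 2 → R6=48<<2=192
AND R5, 240 → R5=9&240=0
halt.

192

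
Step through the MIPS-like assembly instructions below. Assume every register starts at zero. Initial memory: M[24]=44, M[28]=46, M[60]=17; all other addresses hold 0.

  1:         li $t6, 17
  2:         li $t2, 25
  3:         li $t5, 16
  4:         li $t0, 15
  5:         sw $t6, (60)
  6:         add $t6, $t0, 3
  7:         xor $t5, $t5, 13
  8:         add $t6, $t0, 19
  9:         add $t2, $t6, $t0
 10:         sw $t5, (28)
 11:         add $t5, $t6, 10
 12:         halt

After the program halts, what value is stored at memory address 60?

after li $t6, 17: $t6=17
after li $t2, 25: $t2=25
after li $t5, 16: $t5=16
after li $t0, 15: $t0=15
sw $t6, (60) → M[60]=17
after add $t6, $t0, 3: $t6=15+3=18
after xor $t5, $t5, 13: $t5=16^13=29
after add $t6, $t0, 19: $t6=15+19=34
after add $t2, $t6, $t0: $t2=34+15=49
sw $t5, (28) → M[28]=29
after add $t5, $t6, 10: $t5=34+10=44
halt.

17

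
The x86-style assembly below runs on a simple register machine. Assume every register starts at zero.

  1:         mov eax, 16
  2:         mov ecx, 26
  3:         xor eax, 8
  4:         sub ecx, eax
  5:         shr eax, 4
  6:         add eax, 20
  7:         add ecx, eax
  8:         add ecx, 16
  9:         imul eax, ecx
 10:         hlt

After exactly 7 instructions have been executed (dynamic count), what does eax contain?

21

eax=16
ecx=26
eax=16^8=24
ecx=26-24=2
eax=24>>4=1
eax=1+20=21
ecx=2+21=23
After step 7: eax = 21.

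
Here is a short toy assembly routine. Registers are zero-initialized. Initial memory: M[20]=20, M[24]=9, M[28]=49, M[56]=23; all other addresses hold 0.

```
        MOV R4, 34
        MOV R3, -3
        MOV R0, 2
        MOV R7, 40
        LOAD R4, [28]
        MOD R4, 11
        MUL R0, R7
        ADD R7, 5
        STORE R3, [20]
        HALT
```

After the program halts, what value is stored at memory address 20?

after MOV R4, 34: R4=34
after MOV R3, -3: R3=-3
after MOV R0, 2: R0=2
after MOV R7, 40: R7=40
after LOAD R4, [28]: R4=M[28]=49
after MOD R4, 11: R4=49%11=5
after MUL R0, R7: R0=2*40=80
after ADD R7, 5: R7=40+5=45
STORE R3, [20] → M[20]=-3
halt.

-3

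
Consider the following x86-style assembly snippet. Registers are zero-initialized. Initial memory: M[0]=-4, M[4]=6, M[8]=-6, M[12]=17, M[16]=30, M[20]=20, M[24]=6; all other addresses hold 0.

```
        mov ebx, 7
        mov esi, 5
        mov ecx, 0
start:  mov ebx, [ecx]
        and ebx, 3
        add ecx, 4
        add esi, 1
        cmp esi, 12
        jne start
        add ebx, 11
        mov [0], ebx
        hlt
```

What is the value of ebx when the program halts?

13

mov ebx, 7 → ebx=7
mov esi, 5 → esi=5
mov ecx, 0 → ecx=0
mov ebx, [ecx] → ebx=M[0]=-4
and ebx, 3 → ebx=(-4)&3=0
add ecx, 4 → ecx=0+4=4
add esi, 1 → esi=5+1=6
cmp esi, 12  (cmp 6,12)
jne start: taken
mov ebx, [ecx] → ebx=M[4]=6
and ebx, 3 → ebx=6&3=2
add ecx, 4 → ecx=4+4=8
add esi, 1 → esi=6+1=7
cmp esi, 12  (cmp 7,12)
jne start: taken
mov ebx, [ecx] → ebx=M[8]=-6
and ebx, 3 → ebx=(-6)&3=2
add ecx, 4 → ecx=8+4=12
add esi, 1 → esi=7+1=8
cmp esi, 12  (cmp 8,12)
jne start: taken
mov ebx, [ecx] → ebx=M[12]=17
and ebx, 3 → ebx=17&3=1
add ecx, 4 → ecx=12+4=16
add esi, 1 → esi=8+1=9
cmp esi, 12  (cmp 9,12)
jne start: taken
mov ebx, [ecx] → ebx=M[16]=30
and ebx, 3 → ebx=30&3=2
add ecx, 4 → ecx=16+4=20
add esi, 1 → esi=9+1=10
cmp esi, 12  (cmp 10,12)
jne start: taken
mov ebx, [ecx] → ebx=M[20]=20
and ebx, 3 → ebx=20&3=0
add ecx, 4 → ecx=20+4=24
add esi, 1 → esi=10+1=11
cmp esi, 12  (cmp 11,12)
jne start: taken
mov ebx, [ecx] → ebx=M[24]=6
and ebx, 3 → ebx=6&3=2
add ecx, 4 → ecx=24+4=28
add esi, 1 → esi=11+1=12
cmp esi, 12  (cmp 12,12)
jne start: not taken
add ebx, 11 → ebx=2+11=13
mov [0], ebx → M[0]=13
halt.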